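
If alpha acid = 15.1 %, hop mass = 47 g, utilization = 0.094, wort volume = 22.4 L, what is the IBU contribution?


IBU = (α/100)·mass·U·1000 / V
IBU = (15.1/100)·47·0.094·1000 / 22.4

29.7821 IBU


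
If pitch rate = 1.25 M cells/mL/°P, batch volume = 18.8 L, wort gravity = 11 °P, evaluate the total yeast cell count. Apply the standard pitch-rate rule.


cells (billions) = rate · V_L · °P
cells = 1.25 · 18.8 · 11

258.5000 billion cells


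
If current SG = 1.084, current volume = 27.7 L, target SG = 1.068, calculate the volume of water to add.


V_water = V·((SG_curr − 1)/(SG_target − 1) − 1)
V_water = 27.7·((1.084 − 1)/(1.068 − 1) − 1)

6.5176 L


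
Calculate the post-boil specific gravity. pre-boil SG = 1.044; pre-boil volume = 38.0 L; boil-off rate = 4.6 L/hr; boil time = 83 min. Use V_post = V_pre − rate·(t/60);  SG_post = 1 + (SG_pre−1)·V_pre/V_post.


V_post = 38.0 − 4.6·(83/60) = 31.6367
SG_post = 1 + (1.044 − 1)·38.0/31.6367

1.0529


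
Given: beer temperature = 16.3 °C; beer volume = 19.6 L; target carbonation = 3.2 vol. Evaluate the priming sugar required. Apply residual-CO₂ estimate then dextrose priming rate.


residual = 14.695·(0.01821 + 0.09011·e^(−0.04·T));  sugar = (target − residual)·4.0·V
residual = 14.695·(0.01821 + 0.09011·e^(−0.04·16.3)) = 0.9575
sugar = (3.2 − 0.9575)·4.0·19.6

175.8128 g


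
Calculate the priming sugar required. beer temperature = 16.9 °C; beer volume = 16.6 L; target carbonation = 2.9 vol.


residual = 14.695·(0.01821 + 0.09011·e^(−0.04·T));  sugar = (target − residual)·4.0·V
residual = 14.695·(0.01821 + 0.09011·e^(−0.04·16.9)) = 0.9411
sugar = (2.9 − 0.9411)·4.0·16.6

130.0690 g


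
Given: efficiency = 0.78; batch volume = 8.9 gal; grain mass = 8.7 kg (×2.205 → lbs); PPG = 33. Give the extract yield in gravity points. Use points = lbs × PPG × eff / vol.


lbs = 8.7 × 2.205 = 19.1835
points = 19.1835 × 33 × 0.78 / 8.9

55.4813 points


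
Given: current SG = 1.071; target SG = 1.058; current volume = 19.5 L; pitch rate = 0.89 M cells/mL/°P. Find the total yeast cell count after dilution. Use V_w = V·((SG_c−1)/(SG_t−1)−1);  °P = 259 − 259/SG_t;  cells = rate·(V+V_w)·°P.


V_w = 19.5·((1.071−1)/(1.058−1)−1) = 4.3707
V_final = 19.5 + 4.3707 = 23.8707
°P = 259 − 259/1.058 = 14.1985
cells = 0.89·23.8707·14.1985

301.6456 billion cells


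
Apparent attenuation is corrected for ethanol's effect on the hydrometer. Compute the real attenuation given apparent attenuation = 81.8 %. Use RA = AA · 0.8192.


RA = 81.8 · 0.8192

67.0106 %


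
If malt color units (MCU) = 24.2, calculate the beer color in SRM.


SRM = 1.4922 · MCU^0.6859
SRM = 1.4922 · 24.2^0.6859

13.2735 SRM


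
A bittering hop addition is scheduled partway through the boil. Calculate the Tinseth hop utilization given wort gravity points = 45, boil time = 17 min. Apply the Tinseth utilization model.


U = 1.65·0.000125^(GP/1000) · (1 − e^(−0.04·t))/4.15
bigness = 1.65·0.000125^(45/1000) = 1.1011
boil_factor = (1 − e^(−0.04·17))/4.15 = 0.1189
U = 1.1011 · 0.1189

0.1309


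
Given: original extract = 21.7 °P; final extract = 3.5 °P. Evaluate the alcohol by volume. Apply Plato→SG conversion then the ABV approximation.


SG = 259/(259 − P);  ABV = (OG − FG)·131.25
OG = 259/(259 − 21.7) = 1.0914
FG = 259/(259 − 3.5) = 1.0137
ABV = (1.0914 − 1.0137)·131.25

10.2043 % ABV


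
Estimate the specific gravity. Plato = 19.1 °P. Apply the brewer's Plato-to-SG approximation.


SG = 259/(259 − P)
SG = 259/(259 − 19.1)

1.0796


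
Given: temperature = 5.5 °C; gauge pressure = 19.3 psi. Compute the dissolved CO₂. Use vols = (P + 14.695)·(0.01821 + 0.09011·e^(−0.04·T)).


vols = (19.3 + 14.695)·(0.01821 + 0.09011·e^(−0.04·5.5))

3.0774 volumes


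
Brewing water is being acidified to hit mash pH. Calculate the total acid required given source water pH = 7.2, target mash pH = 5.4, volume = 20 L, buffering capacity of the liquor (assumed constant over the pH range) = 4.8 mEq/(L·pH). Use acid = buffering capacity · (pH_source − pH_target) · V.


acid = 4.8 · (7.2 − 5.4) · 20

172.8000 mEq


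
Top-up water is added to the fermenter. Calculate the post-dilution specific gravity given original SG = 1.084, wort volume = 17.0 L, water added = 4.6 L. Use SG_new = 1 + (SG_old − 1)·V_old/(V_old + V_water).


pts = (1.084 − 1)·1000·17.0/(17.0 + 4.6) = 66.1111
SG_new = 1 + 66.1111/1000

1.0661


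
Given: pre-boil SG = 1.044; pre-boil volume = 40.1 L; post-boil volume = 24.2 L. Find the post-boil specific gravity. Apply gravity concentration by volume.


SG_post = 1 + (SG_pre − 1)·V_pre/V_post
pts_pre = (1.044 − 1)·1000 = 44.0000
pts_post = 44.0000·40.1/24.2 = 72.9091
SG_post = 1 + 72.9091/1000

1.0729


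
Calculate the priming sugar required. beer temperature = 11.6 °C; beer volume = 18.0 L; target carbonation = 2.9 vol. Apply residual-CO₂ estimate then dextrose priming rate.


residual = 14.695·(0.01821 + 0.09011·e^(−0.04·T));  sugar = (target − residual)·4.0·V
residual = 14.695·(0.01821 + 0.09011·e^(−0.04·11.6)) = 1.1002
sugar = (2.9 − 1.1002)·4.0·18.0

129.5868 g


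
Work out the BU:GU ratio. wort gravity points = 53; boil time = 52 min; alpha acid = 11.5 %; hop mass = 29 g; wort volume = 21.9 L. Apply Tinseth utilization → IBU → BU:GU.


U = 1.65·0.000125^(GP/1000)·(1−e^(−0.04t))/4.15;  IBU = (α/100)·m·U·1000/V;  BU:GU = IBU/GP
U = 1.65·0.000125^(53/1000)·(1−e^(−0.04·52))/4.15 = 0.2161
IBU = (11.5/100)·29·0.2161·1000/21.9 = 32.9053
BU:GU = 32.9053/53

0.6209


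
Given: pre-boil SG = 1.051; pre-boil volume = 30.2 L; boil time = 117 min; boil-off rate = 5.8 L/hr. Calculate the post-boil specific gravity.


V_post = V_pre − rate·(t/60);  SG_post = 1 + (SG_pre−1)·V_pre/V_post
V_post = 30.2 − 5.8·(117/60) = 18.8900
SG_post = 1 + (1.051 − 1)·30.2/18.8900

1.0815


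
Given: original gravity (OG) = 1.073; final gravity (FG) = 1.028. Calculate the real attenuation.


AA = (OG−FG)/(OG−1)·100;  RA = AA·0.8192
AA = (1.073 − 1.028)/(1.073 − 1)·100 = 61.6438
RA = 61.6438·0.8192

50.4986 %


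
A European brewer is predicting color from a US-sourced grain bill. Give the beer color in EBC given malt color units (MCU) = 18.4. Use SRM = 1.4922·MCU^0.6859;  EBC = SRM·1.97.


SRM = 1.4922·18.4^0.6859 = 10.9993
EBC = 10.9993·1.97

21.6686 EBC


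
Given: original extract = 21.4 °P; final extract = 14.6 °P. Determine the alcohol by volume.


SG = 259/(259 − P);  ABV = (OG − FG)·131.25
OG = 259/(259 − 21.4) = 1.0901
FG = 259/(259 − 14.6) = 1.0597
ABV = (1.0901 − 1.0597)·131.25

3.9807 % ABV


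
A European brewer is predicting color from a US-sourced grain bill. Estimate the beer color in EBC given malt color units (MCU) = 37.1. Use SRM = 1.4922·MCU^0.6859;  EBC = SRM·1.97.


SRM = 1.4922·37.1^0.6859 = 17.7935
EBC = 17.7935·1.97

35.0531 EBC


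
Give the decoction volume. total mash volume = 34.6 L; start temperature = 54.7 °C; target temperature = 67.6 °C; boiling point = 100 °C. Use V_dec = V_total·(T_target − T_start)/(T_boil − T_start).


V_dec = 34.6·(67.6 − 54.7)/(100 − 54.7)

9.8530 L


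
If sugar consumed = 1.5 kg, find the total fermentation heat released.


Q = m_sugar · 590 kJ/kg
Q = 1.5 · 590

885.0000 kJ


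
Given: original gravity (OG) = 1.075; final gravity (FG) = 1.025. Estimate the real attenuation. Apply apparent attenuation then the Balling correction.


AA = (OG−FG)/(OG−1)·100;  RA = AA·0.8192
AA = (1.075 − 1.025)/(1.075 − 1)·100 = 66.6667
RA = 66.6667·0.8192

54.6133 %


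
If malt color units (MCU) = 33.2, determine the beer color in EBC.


SRM = 1.4922·MCU^0.6859;  EBC = SRM·1.97
SRM = 1.4922·33.2^0.6859 = 16.4883
EBC = 16.4883·1.97

32.4819 EBC


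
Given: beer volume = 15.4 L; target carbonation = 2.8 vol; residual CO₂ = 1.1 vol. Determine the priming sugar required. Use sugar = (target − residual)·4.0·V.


sugar = (2.8 − 1.1)·4.0·15.4

104.7200 g


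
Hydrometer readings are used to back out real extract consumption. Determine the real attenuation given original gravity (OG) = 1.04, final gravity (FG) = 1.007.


AA = (OG−FG)/(OG−1)·100;  RA = AA·0.8192
AA = (1.04 − 1.007)/(1.04 − 1)·100 = 82.5000
RA = 82.5000·0.8192

67.5840 %


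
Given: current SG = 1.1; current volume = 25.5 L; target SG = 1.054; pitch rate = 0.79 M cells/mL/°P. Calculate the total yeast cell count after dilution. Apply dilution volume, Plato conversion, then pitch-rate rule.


V_w = V·((SG_c−1)/(SG_t−1)−1);  °P = 259 − 259/SG_t;  cells = rate·(V+V_w)·°P
V_w = 25.5·((1.1−1)/(1.054−1)−1) = 21.7222
V_final = 25.5 + 21.7222 = 47.2222
°P = 259 − 259/1.054 = 13.2694
cells = 0.79·47.2222·13.2694

495.0242 billion cells


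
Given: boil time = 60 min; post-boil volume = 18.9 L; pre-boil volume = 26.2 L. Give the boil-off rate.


rate = (V_pre − V_post) / (t_min/60)
rate = (26.2 − 18.9) / (60/60)

7.3000 L/hr


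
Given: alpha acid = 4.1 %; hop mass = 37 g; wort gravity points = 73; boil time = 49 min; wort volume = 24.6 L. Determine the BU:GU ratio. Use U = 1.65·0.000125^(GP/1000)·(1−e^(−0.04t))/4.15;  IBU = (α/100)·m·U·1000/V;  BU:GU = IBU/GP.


U = 1.65·0.000125^(73/1000)·(1−e^(−0.04·49))/4.15 = 0.1772
IBU = (4.1/100)·37·0.1772·1000/24.6 = 10.9301
BU:GU = 10.9301/73

0.1497


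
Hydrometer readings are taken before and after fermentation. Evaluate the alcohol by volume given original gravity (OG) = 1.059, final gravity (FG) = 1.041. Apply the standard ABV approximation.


ABV = (OG − FG) · 131.25
ABV = (1.059 − 1.041) · 131.25

2.3625 % ABV


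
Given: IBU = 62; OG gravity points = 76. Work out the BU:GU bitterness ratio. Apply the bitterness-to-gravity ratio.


BU:GU = IBU / OG_points
BU:GU = 62 / 76

0.8158


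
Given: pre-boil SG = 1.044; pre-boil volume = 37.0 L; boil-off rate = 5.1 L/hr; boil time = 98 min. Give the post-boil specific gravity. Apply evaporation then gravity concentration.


V_post = V_pre − rate·(t/60);  SG_post = 1 + (SG_pre−1)·V_pre/V_post
V_post = 37.0 − 5.1·(98/60) = 28.6700
SG_post = 1 + (1.044 − 1)·37.0/28.6700

1.0568


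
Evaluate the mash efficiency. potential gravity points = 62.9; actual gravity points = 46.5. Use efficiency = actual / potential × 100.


efficiency = 46.5 / 62.9 × 100

73.9269 %


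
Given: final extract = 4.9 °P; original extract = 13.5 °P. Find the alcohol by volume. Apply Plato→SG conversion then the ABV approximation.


SG = 259/(259 − P);  ABV = (OG − FG)·131.25
OG = 259/(259 − 13.5) = 1.0550
FG = 259/(259 − 4.9) = 1.0193
ABV = (1.0550 − 1.0193)·131.25

4.6864 % ABV


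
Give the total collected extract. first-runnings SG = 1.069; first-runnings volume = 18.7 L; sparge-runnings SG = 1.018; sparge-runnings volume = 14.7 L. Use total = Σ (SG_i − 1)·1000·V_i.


first = (1.069 − 1)·1000·18.7 = 1290.3000
sparge = (1.018 − 1)·1000·14.7 = 264.6000
total = 1290.3000 + 264.6000

1554.9000 gravity·L


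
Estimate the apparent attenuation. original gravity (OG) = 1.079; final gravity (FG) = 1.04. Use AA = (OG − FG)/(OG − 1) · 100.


AA = (1.079 − 1.04)/(1.079 − 1) · 100

49.3671 %


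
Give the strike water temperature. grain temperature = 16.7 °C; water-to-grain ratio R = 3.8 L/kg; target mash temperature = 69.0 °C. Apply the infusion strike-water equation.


T_strike = (0.41/R)·(T_mash − T_grain) + T_mash
T_strike = (0.41/3.8)·(69.0 − 16.7) + 69.0

74.6429 °C


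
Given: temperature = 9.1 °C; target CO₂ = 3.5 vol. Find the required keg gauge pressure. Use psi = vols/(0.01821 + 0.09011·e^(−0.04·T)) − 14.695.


psi = 3.5/(0.01821 + 0.09011·e^(−0.04·9.1)) − 14.695

28.6076 psi


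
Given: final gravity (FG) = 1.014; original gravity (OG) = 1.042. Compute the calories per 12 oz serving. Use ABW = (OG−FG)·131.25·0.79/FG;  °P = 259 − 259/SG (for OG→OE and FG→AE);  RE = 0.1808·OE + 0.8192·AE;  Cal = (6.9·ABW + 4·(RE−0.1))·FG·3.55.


ABW = (1.042 − 1.014)·131.25·0.79/1.014 = 2.8632
OE = 259 − 259/1.042 = 10.4395 °P
AE = 259 − 259/1.014 = 3.5759 °P
RE = 0.1808·10.4395 + 0.8192·3.5759 = 4.8169 °P
Cal = (6.9·2.8632 + 4·(4.8169−0.1))·1.014·3.55

139.0325 kcal


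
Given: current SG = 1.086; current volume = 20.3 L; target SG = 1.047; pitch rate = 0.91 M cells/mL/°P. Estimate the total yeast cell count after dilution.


V_w = V·((SG_c−1)/(SG_t−1)−1);  °P = 259 − 259/SG_t;  cells = rate·(V+V_w)·°P
V_w = 20.3·((1.086−1)/(1.047−1)−1) = 16.8447
V_final = 20.3 + 16.8447 = 37.1447
°P = 259 − 259/1.047 = 11.6266
cells = 0.91·37.1447·11.6266

392.9968 billion cells


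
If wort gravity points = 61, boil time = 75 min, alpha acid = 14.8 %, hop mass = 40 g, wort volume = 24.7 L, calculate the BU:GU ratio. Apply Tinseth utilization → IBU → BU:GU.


U = 1.65·0.000125^(GP/1000)·(1−e^(−0.04t))/4.15;  IBU = (α/100)·m·U·1000/V;  BU:GU = IBU/GP
U = 1.65·0.000125^(61/1000)·(1−e^(−0.04·75))/4.15 = 0.2184
IBU = (14.8/100)·40·0.2184·1000/24.7 = 52.3351
BU:GU = 52.3351/61

0.8580


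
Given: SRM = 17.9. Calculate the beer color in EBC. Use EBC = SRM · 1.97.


EBC = 17.9 · 1.97

35.2630 EBC


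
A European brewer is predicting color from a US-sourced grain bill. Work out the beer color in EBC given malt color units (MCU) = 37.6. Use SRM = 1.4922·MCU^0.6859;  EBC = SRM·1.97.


SRM = 1.4922·37.6^0.6859 = 17.9576
EBC = 17.9576·1.97

35.3765 EBC


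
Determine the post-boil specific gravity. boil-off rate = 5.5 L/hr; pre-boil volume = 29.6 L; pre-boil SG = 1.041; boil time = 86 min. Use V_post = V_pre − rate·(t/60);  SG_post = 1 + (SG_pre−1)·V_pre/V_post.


V_post = 29.6 − 5.5·(86/60) = 21.7167
SG_post = 1 + (1.041 − 1)·29.6/21.7167

1.0559


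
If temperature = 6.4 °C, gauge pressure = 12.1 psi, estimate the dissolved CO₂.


vols = (P + 14.695)·(0.01821 + 0.09011·e^(−0.04·T))
vols = (12.1 + 14.695)·(0.01821 + 0.09011·e^(−0.04·6.4))

2.3571 volumes


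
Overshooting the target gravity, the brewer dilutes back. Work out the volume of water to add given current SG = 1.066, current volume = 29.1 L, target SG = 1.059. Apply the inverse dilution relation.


V_water = V·((SG_curr − 1)/(SG_target − 1) − 1)
V_water = 29.1·((1.066 − 1)/(1.059 − 1) − 1)

3.4525 L


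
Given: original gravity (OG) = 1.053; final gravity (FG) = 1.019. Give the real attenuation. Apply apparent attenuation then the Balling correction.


AA = (OG−FG)/(OG−1)·100;  RA = AA·0.8192
AA = (1.053 − 1.019)/(1.053 − 1)·100 = 64.1509
RA = 64.1509·0.8192

52.5525 %


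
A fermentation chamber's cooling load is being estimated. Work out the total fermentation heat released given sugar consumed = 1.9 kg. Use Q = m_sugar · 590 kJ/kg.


Q = 1.9 · 590

1121.0000 kJ


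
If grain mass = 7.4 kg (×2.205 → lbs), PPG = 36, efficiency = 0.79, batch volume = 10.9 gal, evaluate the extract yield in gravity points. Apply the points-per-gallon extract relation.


points = lbs × PPG × eff / vol
lbs = 7.4 × 2.205 = 16.3170
points = 16.3170 × 36 × 0.79 / 10.9

42.5739 points


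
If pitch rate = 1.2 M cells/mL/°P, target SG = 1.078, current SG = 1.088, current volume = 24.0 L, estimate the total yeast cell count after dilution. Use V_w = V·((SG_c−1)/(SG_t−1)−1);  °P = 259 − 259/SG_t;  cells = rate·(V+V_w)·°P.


V_w = 24.0·((1.088−1)/(1.078−1)−1) = 3.0769
V_final = 24.0 + 3.0769 = 27.0769
°P = 259 − 259/1.078 = 18.7403
cells = 1.2·27.0769·18.7403

608.9143 billion cells


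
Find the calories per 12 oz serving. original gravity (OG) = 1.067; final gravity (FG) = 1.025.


ABW = (OG−FG)·131.25·0.79/FG;  °P = 259 − 259/SG (for OG→OE and FG→AE);  RE = 0.1808·OE + 0.8192·AE;  Cal = (6.9·ABW + 4·(RE−0.1))·FG·3.55
ABW = (1.067 − 1.025)·131.25·0.79/1.025 = 4.2487
OE = 259 − 259/1.067 = 16.2634 °P
AE = 259 − 259/1.025 = 6.3171 °P
RE = 0.1808·16.2634 + 0.8192·6.3171 = 8.1154 °P
Cal = (6.9·4.2487 + 4·(8.1154−0.1))·1.025·3.55

223.3362 kcal


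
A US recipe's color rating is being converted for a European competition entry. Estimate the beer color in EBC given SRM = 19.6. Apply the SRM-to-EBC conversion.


EBC = SRM · 1.97
EBC = 19.6 · 1.97

38.6120 EBC


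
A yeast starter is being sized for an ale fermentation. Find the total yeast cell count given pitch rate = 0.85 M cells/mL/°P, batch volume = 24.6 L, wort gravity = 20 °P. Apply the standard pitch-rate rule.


cells (billions) = rate · V_L · °P
cells = 0.85 · 24.6 · 20

418.2000 billion cells


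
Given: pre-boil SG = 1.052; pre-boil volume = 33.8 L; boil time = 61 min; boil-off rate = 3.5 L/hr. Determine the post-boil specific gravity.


V_post = V_pre − rate·(t/60);  SG_post = 1 + (SG_pre−1)·V_pre/V_post
V_post = 33.8 − 3.5·(61/60) = 30.2417
SG_post = 1 + (1.052 − 1)·33.8/30.2417

1.0581


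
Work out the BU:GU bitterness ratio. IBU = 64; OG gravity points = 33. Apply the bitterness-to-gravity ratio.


BU:GU = IBU / OG_points
BU:GU = 64 / 33

1.9394


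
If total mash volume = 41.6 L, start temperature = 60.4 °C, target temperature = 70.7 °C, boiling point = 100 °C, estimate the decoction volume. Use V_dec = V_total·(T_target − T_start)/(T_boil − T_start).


V_dec = 41.6·(70.7 − 60.4)/(100 − 60.4)

10.8202 L


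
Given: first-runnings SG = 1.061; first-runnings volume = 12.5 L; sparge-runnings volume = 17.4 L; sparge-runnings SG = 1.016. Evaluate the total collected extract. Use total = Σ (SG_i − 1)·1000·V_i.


first = (1.061 − 1)·1000·12.5 = 762.5000
sparge = (1.016 − 1)·1000·17.4 = 278.4000
total = 762.5000 + 278.4000

1040.9000 gravity·L


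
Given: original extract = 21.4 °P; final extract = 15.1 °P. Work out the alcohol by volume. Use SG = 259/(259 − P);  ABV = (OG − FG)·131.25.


OG = 259/(259 − 21.4) = 1.0901
FG = 259/(259 − 15.1) = 1.0619
ABV = (1.0901 − 1.0619)·131.25

3.6956 % ABV


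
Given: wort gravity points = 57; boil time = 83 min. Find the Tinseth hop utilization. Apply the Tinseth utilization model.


U = 1.65·0.000125^(GP/1000) · (1 − e^(−0.04·t))/4.15
bigness = 1.65·0.000125^(57/1000) = 0.9886
boil_factor = (1 − e^(−0.04·83))/4.15 = 0.2323
U = 0.9886 · 0.2323

0.2296


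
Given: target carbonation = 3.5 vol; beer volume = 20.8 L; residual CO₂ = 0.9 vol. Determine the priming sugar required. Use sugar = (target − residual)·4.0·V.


sugar = (3.5 − 0.9)·4.0·20.8

216.3200 g


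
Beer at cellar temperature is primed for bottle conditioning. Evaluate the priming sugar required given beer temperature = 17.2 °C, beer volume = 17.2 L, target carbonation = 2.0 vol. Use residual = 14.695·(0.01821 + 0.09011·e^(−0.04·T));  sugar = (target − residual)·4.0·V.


residual = 14.695·(0.01821 + 0.09011·e^(−0.04·17.2)) = 0.9331
sugar = (2.0 − 0.9331)·4.0·17.2

73.4030 g


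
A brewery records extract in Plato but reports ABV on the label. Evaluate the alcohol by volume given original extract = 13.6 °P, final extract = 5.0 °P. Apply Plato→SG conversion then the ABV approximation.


SG = 259/(259 − P);  ABV = (OG − FG)·131.25
OG = 259/(259 − 13.6) = 1.0554
FG = 259/(259 − 5.0) = 1.0197
ABV = (1.0554 − 1.0197)·131.25

4.6902 % ABV


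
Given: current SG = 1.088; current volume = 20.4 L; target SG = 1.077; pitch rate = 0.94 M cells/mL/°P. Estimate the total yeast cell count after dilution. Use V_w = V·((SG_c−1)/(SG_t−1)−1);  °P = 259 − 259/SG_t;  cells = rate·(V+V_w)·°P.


V_w = 20.4·((1.088−1)/(1.077−1)−1) = 2.9143
V_final = 20.4 + 2.9143 = 23.3143
°P = 259 − 259/1.077 = 18.5172
cells = 0.94·23.3143·18.5172

405.8119 billion cells


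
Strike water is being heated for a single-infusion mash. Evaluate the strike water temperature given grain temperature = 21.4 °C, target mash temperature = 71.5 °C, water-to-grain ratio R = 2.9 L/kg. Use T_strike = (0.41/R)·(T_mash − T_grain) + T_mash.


T_strike = (0.41/2.9)·(71.5 − 21.4) + 71.5

78.5831 °C


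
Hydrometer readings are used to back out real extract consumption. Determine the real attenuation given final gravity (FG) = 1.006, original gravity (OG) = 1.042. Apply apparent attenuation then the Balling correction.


AA = (OG−FG)/(OG−1)·100;  RA = AA·0.8192
AA = (1.042 − 1.006)/(1.042 − 1)·100 = 85.7143
RA = 85.7143·0.8192

70.2171 %


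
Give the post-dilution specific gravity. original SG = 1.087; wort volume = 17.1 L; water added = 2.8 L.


SG_new = 1 + (SG_old − 1)·V_old/(V_old + V_water)
pts = (1.087 − 1)·1000·17.1/(17.1 + 2.8) = 74.7588
SG_new = 1 + 74.7588/1000

1.0748


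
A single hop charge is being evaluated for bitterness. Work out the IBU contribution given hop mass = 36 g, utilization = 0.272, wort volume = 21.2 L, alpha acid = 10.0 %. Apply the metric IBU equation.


IBU = (α/100)·mass·U·1000 / V
IBU = (10.0/100)·36·0.272·1000 / 21.2

46.1887 IBU


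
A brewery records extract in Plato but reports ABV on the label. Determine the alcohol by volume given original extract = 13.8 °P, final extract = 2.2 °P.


SG = 259/(259 − P);  ABV = (OG − FG)·131.25
OG = 259/(259 − 13.8) = 1.0563
FG = 259/(259 − 2.2) = 1.0086
ABV = (1.0563 − 1.0086)·131.25

6.2624 % ABV


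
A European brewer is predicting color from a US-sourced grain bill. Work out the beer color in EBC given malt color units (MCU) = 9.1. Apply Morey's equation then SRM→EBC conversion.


SRM = 1.4922·MCU^0.6859;  EBC = SRM·1.97
SRM = 1.4922·9.1^0.6859 = 6.7863
EBC = 6.7863·1.97

13.3690 EBC


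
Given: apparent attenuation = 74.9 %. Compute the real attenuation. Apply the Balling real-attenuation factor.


RA = AA · 0.8192
RA = 74.9 · 0.8192

61.3581 %


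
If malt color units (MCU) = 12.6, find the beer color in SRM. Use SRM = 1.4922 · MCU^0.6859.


SRM = 1.4922 · 12.6^0.6859

8.4834 SRM


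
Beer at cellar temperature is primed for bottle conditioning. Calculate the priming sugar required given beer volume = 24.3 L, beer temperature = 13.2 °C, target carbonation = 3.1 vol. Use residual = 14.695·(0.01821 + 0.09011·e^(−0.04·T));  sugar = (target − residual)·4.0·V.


residual = 14.695·(0.01821 + 0.09011·e^(−0.04·13.2)) = 1.0486
sugar = (3.1 − 1.0486)·4.0·24.3

199.3993 g


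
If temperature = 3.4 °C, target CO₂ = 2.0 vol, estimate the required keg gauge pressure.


psi = vols/(0.01821 + 0.09011·e^(−0.04·T)) − 14.695
psi = 2.0/(0.01821 + 0.09011·e^(−0.04·3.4)) − 14.695

5.9530 psi


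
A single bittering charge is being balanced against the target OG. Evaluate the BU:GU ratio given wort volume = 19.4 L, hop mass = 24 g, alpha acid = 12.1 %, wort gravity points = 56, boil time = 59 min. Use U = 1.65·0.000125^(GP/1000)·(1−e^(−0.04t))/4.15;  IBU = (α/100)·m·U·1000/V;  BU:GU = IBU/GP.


U = 1.65·0.000125^(56/1000)·(1−e^(−0.04·59))/4.15 = 0.2177
IBU = (12.1/100)·24·0.2177·1000/19.4 = 32.5825
BU:GU = 32.5825/56

0.5818


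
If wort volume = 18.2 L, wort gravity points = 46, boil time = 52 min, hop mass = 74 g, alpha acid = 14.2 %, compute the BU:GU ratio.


U = 1.65·0.000125^(GP/1000)·(1−e^(−0.04t))/4.15;  IBU = (α/100)·m·U·1000/V;  BU:GU = IBU/GP
U = 1.65·0.000125^(46/1000)·(1−e^(−0.04·52))/4.15 = 0.2301
IBU = (14.2/100)·74·0.2301·1000/18.2 = 132.8572
BU:GU = 132.8572/46

2.8882


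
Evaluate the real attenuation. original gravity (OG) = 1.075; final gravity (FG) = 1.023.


AA = (OG−FG)/(OG−1)·100;  RA = AA·0.8192
AA = (1.075 − 1.023)/(1.075 − 1)·100 = 69.3333
RA = 69.3333·0.8192

56.7979 %


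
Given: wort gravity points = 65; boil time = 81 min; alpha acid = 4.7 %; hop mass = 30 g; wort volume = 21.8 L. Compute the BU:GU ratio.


U = 1.65·0.000125^(GP/1000)·(1−e^(−0.04t))/4.15;  IBU = (α/100)·m·U·1000/V;  BU:GU = IBU/GP
U = 1.65·0.000125^(65/1000)·(1−e^(−0.04·81))/4.15 = 0.2130
IBU = (4.7/100)·30·0.2130·1000/21.8 = 13.7768
BU:GU = 13.7768/65

0.2120


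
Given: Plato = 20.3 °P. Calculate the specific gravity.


SG = 259/(259 − P)
SG = 259/(259 − 20.3)

1.0850


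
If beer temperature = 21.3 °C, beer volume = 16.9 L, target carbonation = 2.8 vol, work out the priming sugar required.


residual = 14.695·(0.01821 + 0.09011·e^(−0.04·T));  sugar = (target − residual)·4.0·V
residual = 14.695·(0.01821 + 0.09011·e^(−0.04·21.3)) = 0.8324
sugar = (2.8 − 0.8324)·4.0·16.9

133.0075 g


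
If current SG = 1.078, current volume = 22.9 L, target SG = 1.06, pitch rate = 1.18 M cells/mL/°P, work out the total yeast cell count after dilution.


V_w = V·((SG_c−1)/(SG_t−1)−1);  °P = 259 − 259/SG_t;  cells = rate·(V+V_w)·°P
V_w = 22.9·((1.078−1)/(1.06−1)−1) = 6.8700
V_final = 22.9 + 6.8700 = 29.7700
°P = 259 − 259/1.06 = 14.6604
cells = 1.18·29.7700·14.6604

514.9985 billion cells


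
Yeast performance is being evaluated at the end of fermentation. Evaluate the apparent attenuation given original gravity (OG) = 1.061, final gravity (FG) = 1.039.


AA = (OG − FG)/(OG − 1) · 100
AA = (1.061 − 1.039)/(1.061 − 1) · 100

36.0656 %


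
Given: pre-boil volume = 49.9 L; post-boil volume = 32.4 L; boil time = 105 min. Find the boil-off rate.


rate = (V_pre − V_post) / (t_min/60)
rate = (49.9 − 32.4) / (105/60)

10.0000 L/hr


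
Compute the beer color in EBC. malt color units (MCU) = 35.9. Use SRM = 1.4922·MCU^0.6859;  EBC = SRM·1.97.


SRM = 1.4922·35.9^0.6859 = 17.3967
EBC = 17.3967·1.97

34.2715 EBC


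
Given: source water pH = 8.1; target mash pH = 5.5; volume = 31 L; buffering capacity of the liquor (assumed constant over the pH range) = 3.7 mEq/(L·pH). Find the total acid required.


acid = buffering capacity · (pH_source − pH_target) · V
acid = 3.7 · (8.1 − 5.5) · 31

298.2200 mEq


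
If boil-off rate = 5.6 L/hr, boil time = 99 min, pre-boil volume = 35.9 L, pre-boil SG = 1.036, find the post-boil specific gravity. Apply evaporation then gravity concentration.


V_post = V_pre − rate·(t/60);  SG_post = 1 + (SG_pre−1)·V_pre/V_post
V_post = 35.9 − 5.6·(99/60) = 26.6600
SG_post = 1 + (1.036 − 1)·35.9/26.6600

1.0485


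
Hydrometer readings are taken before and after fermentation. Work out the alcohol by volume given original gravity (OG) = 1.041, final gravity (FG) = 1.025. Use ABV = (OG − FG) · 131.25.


ABV = (1.041 − 1.025) · 131.25

2.1000 % ABV


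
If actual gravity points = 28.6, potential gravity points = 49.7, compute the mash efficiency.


efficiency = actual / potential × 100
efficiency = 28.6 / 49.7 × 100

57.5453 %


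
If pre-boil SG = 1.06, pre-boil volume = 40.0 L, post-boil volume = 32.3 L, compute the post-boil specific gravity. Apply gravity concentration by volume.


SG_post = 1 + (SG_pre − 1)·V_pre/V_post
pts_pre = (1.06 − 1)·1000 = 60.0000
pts_post = 60.0000·40.0/32.3 = 74.3034
SG_post = 1 + 74.3034/1000

1.0743


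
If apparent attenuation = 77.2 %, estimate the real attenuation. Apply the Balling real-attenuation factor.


RA = AA · 0.8192
RA = 77.2 · 0.8192

63.2422 %


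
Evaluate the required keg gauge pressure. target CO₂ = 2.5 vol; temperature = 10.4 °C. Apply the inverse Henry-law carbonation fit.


psi = vols/(0.01821 + 0.09011·e^(−0.04·T)) − 14.695
psi = 2.5/(0.01821 + 0.09011·e^(−0.04·10.4)) − 14.695

17.4992 psi


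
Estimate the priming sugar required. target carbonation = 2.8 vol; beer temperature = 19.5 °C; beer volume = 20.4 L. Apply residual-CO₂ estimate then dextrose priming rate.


residual = 14.695·(0.01821 + 0.09011·e^(−0.04·T));  sugar = (target − residual)·4.0·V
residual = 14.695·(0.01821 + 0.09011·e^(−0.04·19.5)) = 0.8746
sugar = (2.8 − 0.8746)·4.0·20.4

157.1125 g


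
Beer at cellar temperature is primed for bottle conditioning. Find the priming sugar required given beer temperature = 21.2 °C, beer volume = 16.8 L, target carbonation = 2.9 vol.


residual = 14.695·(0.01821 + 0.09011·e^(−0.04·T));  sugar = (target − residual)·4.0·V
residual = 14.695·(0.01821 + 0.09011·e^(−0.04·21.2)) = 0.8347
sugar = (2.9 − 0.8347)·4.0·16.8

138.7883 g


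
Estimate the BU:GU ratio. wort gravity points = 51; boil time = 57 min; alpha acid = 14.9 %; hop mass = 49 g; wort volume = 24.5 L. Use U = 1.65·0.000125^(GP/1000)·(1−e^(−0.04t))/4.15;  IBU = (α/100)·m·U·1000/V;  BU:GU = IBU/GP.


U = 1.65·0.000125^(51/1000)·(1−e^(−0.04·57))/4.15 = 0.2257
IBU = (14.9/100)·49·0.2257·1000/24.5 = 67.2564
BU:GU = 67.2564/51

1.3188


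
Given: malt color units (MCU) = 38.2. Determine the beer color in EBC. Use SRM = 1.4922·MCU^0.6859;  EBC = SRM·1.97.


SRM = 1.4922·38.2^0.6859 = 18.1537
EBC = 18.1537·1.97

35.7627 EBC


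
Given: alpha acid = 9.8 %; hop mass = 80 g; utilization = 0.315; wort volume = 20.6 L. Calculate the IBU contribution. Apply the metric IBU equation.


IBU = (α/100)·mass·U·1000 / V
IBU = (9.8/100)·80·0.315·1000 / 20.6

119.8835 IBU


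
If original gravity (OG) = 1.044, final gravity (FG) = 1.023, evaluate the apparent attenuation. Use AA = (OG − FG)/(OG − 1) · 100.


AA = (1.044 − 1.023)/(1.044 − 1) · 100

47.7273 %


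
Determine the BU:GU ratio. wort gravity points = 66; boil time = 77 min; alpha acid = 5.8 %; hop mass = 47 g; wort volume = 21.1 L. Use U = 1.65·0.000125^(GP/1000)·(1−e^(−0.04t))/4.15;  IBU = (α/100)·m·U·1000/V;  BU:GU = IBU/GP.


U = 1.65·0.000125^(66/1000)·(1−e^(−0.04·77))/4.15 = 0.2096
IBU = (5.8/100)·47·0.2096·1000/21.1 = 27.0796
BU:GU = 27.0796/66

0.4103


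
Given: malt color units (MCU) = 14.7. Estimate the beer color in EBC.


SRM = 1.4922·MCU^0.6859;  EBC = SRM·1.97
SRM = 1.4922·14.7^0.6859 = 9.4295
EBC = 9.4295·1.97

18.5762 EBC


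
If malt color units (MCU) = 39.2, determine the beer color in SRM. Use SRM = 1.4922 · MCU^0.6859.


SRM = 1.4922 · 39.2^0.6859

18.4783 SRM


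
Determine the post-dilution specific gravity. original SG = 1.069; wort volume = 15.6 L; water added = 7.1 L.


SG_new = 1 + (SG_old − 1)·V_old/(V_old + V_water)
pts = (1.069 − 1)·1000·15.6/(15.6 + 7.1) = 47.4185
SG_new = 1 + 47.4185/1000

1.0474


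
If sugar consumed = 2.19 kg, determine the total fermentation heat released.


Q = m_sugar · 590 kJ/kg
Q = 2.19 · 590

1292.1000 kJ


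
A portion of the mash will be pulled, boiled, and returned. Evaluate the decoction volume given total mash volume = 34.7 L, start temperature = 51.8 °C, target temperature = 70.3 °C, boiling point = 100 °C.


V_dec = V_total·(T_target − T_start)/(T_boil − T_start)
V_dec = 34.7·(70.3 − 51.8)/(100 − 51.8)

13.3185 L


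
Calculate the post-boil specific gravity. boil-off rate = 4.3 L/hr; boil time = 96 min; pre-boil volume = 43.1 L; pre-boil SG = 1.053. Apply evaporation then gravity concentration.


V_post = V_pre − rate·(t/60);  SG_post = 1 + (SG_pre−1)·V_pre/V_post
V_post = 43.1 − 4.3·(96/60) = 36.2200
SG_post = 1 + (1.053 − 1)·43.1/36.2200

1.0631


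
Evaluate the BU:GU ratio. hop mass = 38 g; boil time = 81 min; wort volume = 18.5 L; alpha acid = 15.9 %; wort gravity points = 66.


U = 1.65·0.000125^(GP/1000)·(1−e^(−0.04t))/4.15;  IBU = (α/100)·m·U·1000/V;  BU:GU = IBU/GP
U = 1.65·0.000125^(66/1000)·(1−e^(−0.04·81))/4.15 = 0.2111
IBU = (15.9/100)·38·0.2111·1000/18.5 = 68.9430
BU:GU = 68.9430/66

1.0446


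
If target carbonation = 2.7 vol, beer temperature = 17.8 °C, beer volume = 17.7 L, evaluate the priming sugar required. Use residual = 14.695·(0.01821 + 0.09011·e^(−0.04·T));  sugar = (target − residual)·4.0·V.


residual = 14.695·(0.01821 + 0.09011·e^(−0.04·17.8)) = 0.9173
sugar = (2.7 − 0.9173)·4.0·17.7

126.2142 g


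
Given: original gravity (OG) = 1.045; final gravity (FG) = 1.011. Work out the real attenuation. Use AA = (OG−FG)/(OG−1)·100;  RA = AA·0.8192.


AA = (1.045 − 1.011)/(1.045 − 1)·100 = 75.5556
RA = 75.5556·0.8192

61.8951 %


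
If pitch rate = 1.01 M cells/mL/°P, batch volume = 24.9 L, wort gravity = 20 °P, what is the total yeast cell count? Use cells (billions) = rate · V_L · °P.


cells = 1.01 · 24.9 · 20

502.9800 billion cells


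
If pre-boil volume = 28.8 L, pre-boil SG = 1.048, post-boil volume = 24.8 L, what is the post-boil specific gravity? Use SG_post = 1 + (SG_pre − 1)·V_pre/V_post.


pts_pre = (1.048 − 1)·1000 = 48.0000
pts_post = 48.0000·28.8/24.8 = 55.7419
SG_post = 1 + 55.7419/1000

1.0557


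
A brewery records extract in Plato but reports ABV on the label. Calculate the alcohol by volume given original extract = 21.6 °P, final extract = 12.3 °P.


SG = 259/(259 − P);  ABV = (OG − FG)·131.25
OG = 259/(259 − 21.6) = 1.0910
FG = 259/(259 − 12.3) = 1.0499
ABV = (1.0910 − 1.0499)·131.25

5.3980 % ABV


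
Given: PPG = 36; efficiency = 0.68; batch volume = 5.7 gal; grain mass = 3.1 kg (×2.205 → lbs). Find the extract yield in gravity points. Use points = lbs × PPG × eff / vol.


lbs = 3.1 × 2.205 = 6.8355
points = 6.8355 × 36 × 0.68 / 5.7

29.3567 points


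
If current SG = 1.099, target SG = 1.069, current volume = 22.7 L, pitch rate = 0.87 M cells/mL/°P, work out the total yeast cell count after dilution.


V_w = V·((SG_c−1)/(SG_t−1)−1);  °P = 259 − 259/SG_t;  cells = rate·(V+V_w)·°P
V_w = 22.7·((1.099−1)/(1.069−1)−1) = 9.8696
V_final = 22.7 + 9.8696 = 32.5696
°P = 259 − 259/1.069 = 16.7175
cells = 0.87·32.5696·16.7175

473.6989 billion cells


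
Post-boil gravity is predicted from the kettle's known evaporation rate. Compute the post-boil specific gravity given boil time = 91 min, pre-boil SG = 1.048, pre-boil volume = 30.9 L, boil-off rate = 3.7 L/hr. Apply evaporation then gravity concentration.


V_post = V_pre − rate·(t/60);  SG_post = 1 + (SG_pre−1)·V_pre/V_post
V_post = 30.9 − 3.7·(91/60) = 25.2883
SG_post = 1 + (1.048 − 1)·30.9/25.2883

1.0587


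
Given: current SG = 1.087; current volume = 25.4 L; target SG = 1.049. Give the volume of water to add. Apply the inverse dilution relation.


V_water = V·((SG_curr − 1)/(SG_target − 1) − 1)
V_water = 25.4·((1.087 − 1)/(1.049 − 1) − 1)

19.6980 L


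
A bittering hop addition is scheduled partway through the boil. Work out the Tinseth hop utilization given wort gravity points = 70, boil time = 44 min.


U = 1.65·0.000125^(GP/1000) · (1 − e^(−0.04·t))/4.15
bigness = 1.65·0.000125^(70/1000) = 0.8796
boil_factor = (1 − e^(−0.04·44))/4.15 = 0.1995
U = 0.8796 · 0.1995

0.1755


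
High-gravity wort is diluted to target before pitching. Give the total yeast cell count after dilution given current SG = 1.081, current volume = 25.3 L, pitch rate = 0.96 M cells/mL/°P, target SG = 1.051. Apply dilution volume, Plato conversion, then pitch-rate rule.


V_w = V·((SG_c−1)/(SG_t−1)−1);  °P = 259 − 259/SG_t;  cells = rate·(V+V_w)·°P
V_w = 25.3·((1.081−1)/(1.051−1)−1) = 14.8824
V_final = 25.3 + 14.8824 = 40.1824
°P = 259 − 259/1.051 = 12.5680
cells = 0.96·40.1824·12.5680

484.8125 billion cells


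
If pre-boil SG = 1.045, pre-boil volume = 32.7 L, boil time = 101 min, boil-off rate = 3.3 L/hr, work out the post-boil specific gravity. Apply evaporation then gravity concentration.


V_post = V_pre − rate·(t/60);  SG_post = 1 + (SG_pre−1)·V_pre/V_post
V_post = 32.7 − 3.3·(101/60) = 27.1450
SG_post = 1 + (1.045 − 1)·32.7/27.1450

1.0542


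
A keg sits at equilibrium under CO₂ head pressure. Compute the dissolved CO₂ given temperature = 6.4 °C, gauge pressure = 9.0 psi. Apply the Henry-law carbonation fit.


vols = (P + 14.695)·(0.01821 + 0.09011·e^(−0.04·T))
vols = (9.0 + 14.695)·(0.01821 + 0.09011·e^(−0.04·6.4))

2.0844 volumes


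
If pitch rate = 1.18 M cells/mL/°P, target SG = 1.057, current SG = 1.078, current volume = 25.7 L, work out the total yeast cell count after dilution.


V_w = V·((SG_c−1)/(SG_t−1)−1);  °P = 259 − 259/SG_t;  cells = rate·(V+V_w)·°P
V_w = 25.7·((1.078−1)/(1.057−1)−1) = 9.4684
V_final = 25.7 + 9.4684 = 35.1684
°P = 259 − 259/1.057 = 13.9669
cells = 1.18·35.1684·13.9669

579.6082 billion cells


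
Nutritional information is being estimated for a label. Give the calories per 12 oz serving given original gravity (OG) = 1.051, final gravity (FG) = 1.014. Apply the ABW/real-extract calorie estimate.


ABW = (OG−FG)·131.25·0.79/FG;  °P = 259 − 259/SG (for OG→OE and FG→AE);  RE = 0.1808·OE + 0.8192·AE;  Cal = (6.9·ABW + 4·(RE−0.1))·FG·3.55
ABW = (1.051 − 1.014)·131.25·0.79/1.014 = 3.7835
OE = 259 − 259/1.051 = 12.5680 °P
AE = 259 − 259/1.014 = 3.5759 °P
RE = 0.1808·12.5680 + 0.8192·3.5759 = 5.2017 °P
Cal = (6.9·3.7835 + 4·(5.2017−0.1))·1.014·3.55

167.4320 kcal


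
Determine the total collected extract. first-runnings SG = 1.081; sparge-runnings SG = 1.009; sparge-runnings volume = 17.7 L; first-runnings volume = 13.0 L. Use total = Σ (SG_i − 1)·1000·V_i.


first = (1.081 − 1)·1000·13.0 = 1053.0000
sparge = (1.009 − 1)·1000·17.7 = 159.3000
total = 1053.0000 + 159.3000

1212.3000 gravity·L


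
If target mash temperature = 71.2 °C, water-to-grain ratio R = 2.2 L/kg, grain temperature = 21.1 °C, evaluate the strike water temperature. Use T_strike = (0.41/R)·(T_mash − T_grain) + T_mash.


T_strike = (0.41/2.2)·(71.2 − 21.1) + 71.2

80.5368 °C


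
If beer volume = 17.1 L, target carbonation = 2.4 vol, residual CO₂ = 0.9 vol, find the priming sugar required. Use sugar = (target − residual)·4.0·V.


sugar = (2.4 − 0.9)·4.0·17.1

102.6000 g


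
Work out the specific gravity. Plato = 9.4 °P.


SG = 259/(259 − P)
SG = 259/(259 − 9.4)

1.0377


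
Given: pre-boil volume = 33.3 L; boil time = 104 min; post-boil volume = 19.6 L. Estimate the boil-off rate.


rate = (V_pre − V_post) / (t_min/60)
rate = (33.3 − 19.6) / (104/60)

7.9038 L/hr


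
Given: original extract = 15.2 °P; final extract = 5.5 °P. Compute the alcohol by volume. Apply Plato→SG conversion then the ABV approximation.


SG = 259/(259 − P);  ABV = (OG − FG)·131.25
OG = 259/(259 − 15.2) = 1.0623
FG = 259/(259 − 5.5) = 1.0217
ABV = (1.0623 − 1.0217)·131.25

5.3353 % ABV


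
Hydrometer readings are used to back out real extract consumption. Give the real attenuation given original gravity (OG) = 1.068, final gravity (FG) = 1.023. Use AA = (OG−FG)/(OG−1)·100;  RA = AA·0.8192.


AA = (1.068 − 1.023)/(1.068 − 1)·100 = 66.1765
RA = 66.1765·0.8192

54.2118 %


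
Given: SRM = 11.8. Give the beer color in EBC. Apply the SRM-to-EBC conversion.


EBC = SRM · 1.97
EBC = 11.8 · 1.97

23.2460 EBC


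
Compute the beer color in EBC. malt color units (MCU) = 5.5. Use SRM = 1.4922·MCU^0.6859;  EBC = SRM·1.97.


SRM = 1.4922·5.5^0.6859 = 4.8044
EBC = 4.8044·1.97

9.4647 EBC


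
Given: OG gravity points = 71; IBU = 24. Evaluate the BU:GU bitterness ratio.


BU:GU = IBU / OG_points
BU:GU = 24 / 71

0.3380


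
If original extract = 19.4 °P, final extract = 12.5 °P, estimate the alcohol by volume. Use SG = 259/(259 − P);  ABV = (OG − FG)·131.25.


OG = 259/(259 − 19.4) = 1.0810
FG = 259/(259 − 12.5) = 1.0507
ABV = (1.0810 − 1.0507)·131.25

3.9714 % ABV
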